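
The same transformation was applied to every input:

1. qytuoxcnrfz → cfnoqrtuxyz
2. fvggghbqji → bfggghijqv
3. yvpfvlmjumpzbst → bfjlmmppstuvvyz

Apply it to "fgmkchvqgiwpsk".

Looking at the pairs, the operation is to sort the characters into alphabetical order.
Applying that to "fgmkchvqgiwpsk" gives "cfgghikkmpqsvw".

cfgghikkmpqsvw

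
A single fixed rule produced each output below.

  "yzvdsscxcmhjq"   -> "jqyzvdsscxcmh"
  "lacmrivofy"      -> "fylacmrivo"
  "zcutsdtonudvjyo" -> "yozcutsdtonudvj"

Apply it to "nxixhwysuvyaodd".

Looking at the pairs, the operation is to move the last 2 characters to the front (rotate right by 2).
So "nxixhwysuvyaodd" becomes "ddnxixhwysuvyao".

ddnxixhwysuvyao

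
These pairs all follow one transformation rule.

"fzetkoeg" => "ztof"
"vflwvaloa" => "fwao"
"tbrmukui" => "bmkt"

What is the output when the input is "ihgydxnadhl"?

Looking at the pairs, the operation is to swap the first and last characters, then keep every other character starting from the second (positions 2nd, 4th, 6th, ...).
Working it through for "ihgydxnadhl": intermediate "lhgydxnadhi", final "hyxah".

hyxah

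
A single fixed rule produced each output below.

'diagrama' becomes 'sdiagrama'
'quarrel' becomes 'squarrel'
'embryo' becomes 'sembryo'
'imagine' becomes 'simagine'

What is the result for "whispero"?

swhispero

In each case the input is transformed by: prepend "s".
So "whispero" becomes "swhispero".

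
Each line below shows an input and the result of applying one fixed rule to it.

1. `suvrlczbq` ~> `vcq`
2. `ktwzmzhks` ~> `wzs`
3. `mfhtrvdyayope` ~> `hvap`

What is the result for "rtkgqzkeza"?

The rule is to keep one character in every 3, starting at position 3 (positions 3rd, 6th, 9th, ...).
On "rtkgqzkeza" that produces "kzz".

kzz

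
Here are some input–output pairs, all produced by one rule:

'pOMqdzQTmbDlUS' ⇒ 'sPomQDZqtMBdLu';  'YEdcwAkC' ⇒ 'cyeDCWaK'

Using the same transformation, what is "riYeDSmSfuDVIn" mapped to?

The transformation: flip the case of every letter, then move the last character to the front.
"riYeDSmSfuDVIn" → "RIyEdsMsFUdviN" → "NRIyEdsMsFUdvi".

NRIyEdsMsFUdvi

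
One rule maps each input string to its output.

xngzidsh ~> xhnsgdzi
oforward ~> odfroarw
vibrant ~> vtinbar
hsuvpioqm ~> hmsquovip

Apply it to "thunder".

trheudn

Looking at the pairs, the operation is to take characters alternately from the front and the back (1st, last, 2nd, 2nd-last, ...).
Doing the same to "thunder": "trheudn".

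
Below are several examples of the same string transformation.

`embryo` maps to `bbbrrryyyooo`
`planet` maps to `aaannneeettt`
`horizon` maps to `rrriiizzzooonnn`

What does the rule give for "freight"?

Each output is the input with this applied: delete the first 2 characters, then repeat every character 3 times.
So "freight" becomes "eeeiiiggghhhttt".

eeeiiiggghhhttt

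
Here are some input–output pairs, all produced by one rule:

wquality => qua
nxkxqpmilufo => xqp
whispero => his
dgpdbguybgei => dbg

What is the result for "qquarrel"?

qua

What's happening: swap the front and back halves of the string, then keep only the last 3 characters.
On "qquarrel": the first step gives "rrelqqua", and the second then gives "qua".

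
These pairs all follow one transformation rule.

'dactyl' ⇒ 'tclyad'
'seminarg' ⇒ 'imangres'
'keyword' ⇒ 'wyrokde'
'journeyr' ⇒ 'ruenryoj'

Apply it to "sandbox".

dnobsxa

The transformation: move the first 2 characters to the end (rotate left by 2), then swap each adjacent pair of characters (1↔2, 3↔4, ...).
On "sandbox": the first step gives "ndboxsa", and the second then gives "dnobsxa".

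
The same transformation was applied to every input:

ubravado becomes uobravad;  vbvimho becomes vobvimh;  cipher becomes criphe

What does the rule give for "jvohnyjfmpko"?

In each case the input is transformed by: swap the first and last characters, then move the last character to the front.
"jvohnyjfmpko" → "jovohnyjfmpk".

jovohnyjfmpk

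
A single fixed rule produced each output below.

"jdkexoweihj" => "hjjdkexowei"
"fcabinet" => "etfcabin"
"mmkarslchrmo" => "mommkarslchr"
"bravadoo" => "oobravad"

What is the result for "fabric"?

Each output is the input with this applied: move the last 2 characters to the front (rotate right by 2).
"fabric" → "icfabr".

icfabr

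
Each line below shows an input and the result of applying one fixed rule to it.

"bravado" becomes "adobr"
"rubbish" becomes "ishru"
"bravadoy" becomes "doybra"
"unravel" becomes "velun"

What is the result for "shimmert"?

ertshi

Each output is the input with this applied: move the last 3 characters to the front (rotate right by 3), then delete the last 2 characters.
For "shimmert", step one produces "ertshimm"; step two turns that into "ertshi".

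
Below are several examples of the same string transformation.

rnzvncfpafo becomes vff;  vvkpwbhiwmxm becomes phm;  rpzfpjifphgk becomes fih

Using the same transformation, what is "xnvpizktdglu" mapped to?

The transformation: delete the first 3 characters, then keep one character in every 3, starting at position 1 (positions 1st, 4th, 7th, ...).
Working it through for "xnvpizktdglu": intermediate "pizktdglu", final "pkg".

pkg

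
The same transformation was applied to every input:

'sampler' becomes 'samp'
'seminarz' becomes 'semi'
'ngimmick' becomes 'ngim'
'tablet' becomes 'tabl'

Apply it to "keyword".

keyw

The pattern: keep only the first 4 characters.
So "keyword" becomes "keyw".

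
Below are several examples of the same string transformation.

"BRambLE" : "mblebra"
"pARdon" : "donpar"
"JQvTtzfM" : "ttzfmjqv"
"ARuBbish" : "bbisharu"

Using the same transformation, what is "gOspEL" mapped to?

Rule — move the first 3 characters to the end (rotate left by 3), then convert every letter to lowercase.
"gOspEL" → "pELgOs" → "pelgos".

pelgos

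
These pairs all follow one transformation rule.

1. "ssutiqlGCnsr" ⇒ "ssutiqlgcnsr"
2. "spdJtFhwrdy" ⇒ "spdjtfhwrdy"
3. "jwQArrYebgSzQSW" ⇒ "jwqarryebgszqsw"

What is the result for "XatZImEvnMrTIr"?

The rule is to convert every letter to lowercase.
Applying that to "XatZImEvnMrTIr" gives "xatzimevnmrtir".

xatzimevnmrtir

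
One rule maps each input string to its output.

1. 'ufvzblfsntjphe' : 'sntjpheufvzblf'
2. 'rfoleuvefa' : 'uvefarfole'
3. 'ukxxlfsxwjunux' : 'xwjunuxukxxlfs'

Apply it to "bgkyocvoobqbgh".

Each output is the input with this applied: swap the front and back halves of the string.
On "bgkyocvoobqbgh" that produces "oobqbghbgkyocv".

oobqbghbgkyocv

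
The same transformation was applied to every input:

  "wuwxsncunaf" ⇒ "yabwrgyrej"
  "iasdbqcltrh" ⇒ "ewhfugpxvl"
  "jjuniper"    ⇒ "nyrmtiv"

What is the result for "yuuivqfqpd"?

The pattern: delete the first character, then shift every letter 4 places forward in the alphabet (wrapping around).
Working it through for "yuuivqfqpd": intermediate "uuivqfqpd", final "yymzujuth".

yymzujuth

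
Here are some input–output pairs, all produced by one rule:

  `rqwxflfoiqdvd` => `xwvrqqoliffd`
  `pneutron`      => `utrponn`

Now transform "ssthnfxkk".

The transformation: sort the characters into reverse alphabetical order, then delete the last character.
On "ssthnfxkk": the first step gives "xtssnkkhf", and the second then gives "xtssnkkh".

xtssnkkh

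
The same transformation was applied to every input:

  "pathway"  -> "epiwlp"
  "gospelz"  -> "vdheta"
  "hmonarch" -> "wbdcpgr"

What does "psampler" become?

ehpbeat

The rule is to shift every letter 11 places backward in the alphabet (wrapping around), then delete the last character.
On "psampler": the first step gives "ehpbeatg", and the second then gives "ehpbeat".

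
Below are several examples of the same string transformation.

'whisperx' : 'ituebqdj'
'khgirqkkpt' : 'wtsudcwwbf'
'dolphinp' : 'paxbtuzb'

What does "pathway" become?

bmftimk

Each output is the input with this applied: shift every letter 12 places forward in the alphabet (wrapping around).
Doing the same to "pathway": "bmftimk".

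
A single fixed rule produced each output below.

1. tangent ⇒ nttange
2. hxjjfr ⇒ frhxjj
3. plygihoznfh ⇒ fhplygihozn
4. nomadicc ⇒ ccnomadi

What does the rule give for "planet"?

etplan

In each case the input is transformed by: move the last 2 characters to the front (rotate right by 2).
For "planet" the result is "etplan".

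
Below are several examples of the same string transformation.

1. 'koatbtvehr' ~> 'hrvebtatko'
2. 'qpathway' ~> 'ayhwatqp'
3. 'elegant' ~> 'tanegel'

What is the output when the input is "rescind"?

The transformation: swap each adjacent pair of characters (1↔2, 3↔4, ...), then reverse the string.
Doing the same to "rescind": "dinscre".

dinscre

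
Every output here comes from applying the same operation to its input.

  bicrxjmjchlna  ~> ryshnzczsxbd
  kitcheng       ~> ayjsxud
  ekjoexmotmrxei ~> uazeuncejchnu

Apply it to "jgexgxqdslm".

Rule — shift every letter 10 places backward in the alphabet (wrapping around), then delete the last character.
Starting from "jgexgxqdslm": after the first operation, "zwunwngtibc"; after the second, "zwunwngtib".

zwunwngtib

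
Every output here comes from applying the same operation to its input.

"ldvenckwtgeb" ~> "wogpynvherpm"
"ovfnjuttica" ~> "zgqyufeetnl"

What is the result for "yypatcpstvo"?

jjalenadegz

In each case the input is transformed by: shift every letter 11 places forward in the alphabet (wrapping around).
Applying that to "yypatcpstvo" gives "jjalenadegz".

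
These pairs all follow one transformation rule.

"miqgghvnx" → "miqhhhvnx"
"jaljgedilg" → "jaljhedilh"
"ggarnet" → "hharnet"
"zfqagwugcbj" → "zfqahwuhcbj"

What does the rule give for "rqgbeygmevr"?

rqhbeyhmevr

In each case the input is transformed by: replace every "g" with "h".
Doing the same to "rqgbeygmevr": "rqhbeyhmevr".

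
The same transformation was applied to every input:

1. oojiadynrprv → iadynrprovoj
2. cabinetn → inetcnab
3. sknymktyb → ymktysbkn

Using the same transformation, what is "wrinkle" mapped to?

nklweri

The pattern: swap the first and last characters, then move the first 3 characters to the end (rotate left by 3).
"wrinkle" → "nklweri".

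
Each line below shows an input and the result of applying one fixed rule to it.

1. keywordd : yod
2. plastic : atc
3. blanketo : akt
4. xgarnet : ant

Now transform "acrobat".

rbt

Rule — delete the first 2 characters, then keep every other character starting from the first (positions 1st, 3rd, 5th, ...).
On "acrobat": the first step gives "robat", and the second then gives "rbt".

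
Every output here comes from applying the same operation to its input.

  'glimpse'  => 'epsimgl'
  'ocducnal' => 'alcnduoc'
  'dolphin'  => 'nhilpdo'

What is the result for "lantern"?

Each output is the input with this applied: swap each adjacent pair of characters (1↔2, 3↔4, ...), then reverse the string.
Applying both steps to "lantern": "altnren", then "nerntla".

nerntla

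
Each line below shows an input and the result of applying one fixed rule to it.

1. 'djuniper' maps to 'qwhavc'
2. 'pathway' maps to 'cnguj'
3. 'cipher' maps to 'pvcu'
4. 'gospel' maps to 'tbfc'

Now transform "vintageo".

The transformation: delete the last 2 characters, then shift every letter 13 places forward in the alphabet (wrapping around) — i.e. ROT13.
For "vintageo", step one produces "vintag"; step two turns that into "ivagnt".

ivagnt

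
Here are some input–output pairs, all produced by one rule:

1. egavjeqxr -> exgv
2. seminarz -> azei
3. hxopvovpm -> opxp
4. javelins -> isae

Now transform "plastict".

Rule — keep every other character starting from the second (positions 2nd, 4th, 6th, ...), then move the last 2 characters to the front (rotate right by 2).
Working it through for "plastict": intermediate "lsit", final "itls".

itls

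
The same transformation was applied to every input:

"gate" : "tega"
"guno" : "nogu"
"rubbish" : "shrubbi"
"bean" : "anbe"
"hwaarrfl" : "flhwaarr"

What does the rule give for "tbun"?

untb

The pattern: move the last 2 characters to the front (rotate right by 2).
For "tbun" the result is "untb".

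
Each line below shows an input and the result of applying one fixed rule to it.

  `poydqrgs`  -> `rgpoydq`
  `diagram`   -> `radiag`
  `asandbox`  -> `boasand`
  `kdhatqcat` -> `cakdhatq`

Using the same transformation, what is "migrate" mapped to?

Each output is the input with this applied: delete the last character, then move the last 2 characters to the front (rotate right by 2).
So "migrate" becomes "atmigr".

atmigr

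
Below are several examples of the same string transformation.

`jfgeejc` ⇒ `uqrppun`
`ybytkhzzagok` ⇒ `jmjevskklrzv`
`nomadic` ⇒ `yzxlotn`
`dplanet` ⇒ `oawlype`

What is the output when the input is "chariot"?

Rule — shift every letter 11 places forward in the alphabet (wrapping around).
Doing the same to "chariot": "nslctze".

nslctze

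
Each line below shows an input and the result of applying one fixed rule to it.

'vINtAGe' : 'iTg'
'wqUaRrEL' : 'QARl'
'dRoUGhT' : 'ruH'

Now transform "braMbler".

Looking at the pairs, the operation is to flip the case of every letter, then keep every other character starting from the second (positions 2nd, 4th, 6th, ...).
For "braMbler", step one produces "BRAmBLER"; step two turns that into "RmLR".

RmLR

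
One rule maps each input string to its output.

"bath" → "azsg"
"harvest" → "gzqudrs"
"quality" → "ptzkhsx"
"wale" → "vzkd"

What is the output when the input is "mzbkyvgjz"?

lyajxufiy

The transformation: shift every letter 1 place backward in the alphabet (wrapping around).
"mzbkyvgjz" → "lyajxufiy".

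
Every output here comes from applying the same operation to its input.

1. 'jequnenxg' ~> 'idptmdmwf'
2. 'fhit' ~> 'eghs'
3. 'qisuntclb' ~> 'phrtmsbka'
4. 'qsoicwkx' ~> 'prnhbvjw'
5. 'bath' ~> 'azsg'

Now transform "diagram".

chzfqzl

What's happening: shift every letter 1 place backward in the alphabet (wrapping around).
For "diagram" the result is "chzfqzl".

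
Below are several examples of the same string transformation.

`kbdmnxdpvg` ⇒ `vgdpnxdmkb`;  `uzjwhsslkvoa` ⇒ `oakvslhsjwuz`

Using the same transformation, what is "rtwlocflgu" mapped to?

Each output is the input with this applied: reverse the string, then swap each adjacent pair of characters (1↔2, 3↔4, ...).
"rtwlocflgu" → "guflocwlrt".

guflocwlrt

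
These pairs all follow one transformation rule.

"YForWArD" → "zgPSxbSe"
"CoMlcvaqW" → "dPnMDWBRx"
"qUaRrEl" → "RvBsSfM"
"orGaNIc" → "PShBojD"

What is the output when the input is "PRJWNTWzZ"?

In each case the input is transformed by: flip the case of every letter, then shift every letter 1 place forward in the alphabet (wrapping around).
On "PRJWNTWzZ": the first step gives "prjwntwZz", and the second then gives "qskxouxAa".

qskxouxAa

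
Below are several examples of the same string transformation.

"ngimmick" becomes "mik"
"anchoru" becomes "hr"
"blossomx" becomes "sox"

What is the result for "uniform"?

fr

In each case the input is transformed by: delete the first 2 characters, then keep every other character starting from the second (positions 2nd, 4th, 6th, ...).
For "uniform", step one produces "iform"; step two turns that into "fr".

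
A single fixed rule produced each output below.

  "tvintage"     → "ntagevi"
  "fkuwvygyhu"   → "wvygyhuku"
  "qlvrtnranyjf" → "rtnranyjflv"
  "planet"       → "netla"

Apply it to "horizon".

What's happening: delete the first character, then move the first 2 characters to the end (rotate left by 2).
Starting from "horizon": after the first operation, "orizon"; after the second, "izonor".

izonor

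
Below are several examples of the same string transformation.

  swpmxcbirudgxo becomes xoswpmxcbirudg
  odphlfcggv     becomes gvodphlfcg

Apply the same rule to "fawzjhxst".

stfawzjhx

The pattern: move the last 2 characters to the front (rotate right by 2).
Doing the same to "fawzjhxst": "stfawzjhx".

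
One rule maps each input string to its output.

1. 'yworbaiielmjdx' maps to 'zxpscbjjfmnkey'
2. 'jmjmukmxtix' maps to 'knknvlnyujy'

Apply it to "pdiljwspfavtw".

qejmkxtqgbwux

What's happening: shift every letter 1 place forward in the alphabet (wrapping around).
On "pdiljwspfavtw" that produces "qejmkxtqgbwux".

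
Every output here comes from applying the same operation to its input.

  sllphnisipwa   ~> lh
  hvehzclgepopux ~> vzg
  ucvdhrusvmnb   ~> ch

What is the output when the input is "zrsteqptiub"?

re

In each case the input is transformed by: keep one character in every 3, starting at position 2 (positions 2nd, 5th, 8th, ...), then delete the last 2 characters.
Starting from "zrsteqptiub": after the first operation, "retb"; after the second, "re".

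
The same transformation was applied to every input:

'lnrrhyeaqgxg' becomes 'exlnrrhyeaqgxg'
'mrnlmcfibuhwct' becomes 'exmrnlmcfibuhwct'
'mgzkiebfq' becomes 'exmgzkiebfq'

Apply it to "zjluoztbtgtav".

exzjluoztbtgtav

In each case the input is transformed by: prepend "ex".
For "zjluoztbtgtav" the result is "exzjluoztbtgtav".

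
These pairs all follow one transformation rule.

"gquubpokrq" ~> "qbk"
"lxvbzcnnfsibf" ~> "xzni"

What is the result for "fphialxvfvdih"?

pavd

What's happening: keep one character in every 3, starting at position 2 (positions 2nd, 5th, 8th, ...).
Doing the same to "fphialxvfvdih": "pavd".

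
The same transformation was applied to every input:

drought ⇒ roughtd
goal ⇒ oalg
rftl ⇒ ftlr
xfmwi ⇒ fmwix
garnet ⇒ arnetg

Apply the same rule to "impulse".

What's happening: move the first character to the end.
Doing the same to "impulse": "mpulsei".

mpulsei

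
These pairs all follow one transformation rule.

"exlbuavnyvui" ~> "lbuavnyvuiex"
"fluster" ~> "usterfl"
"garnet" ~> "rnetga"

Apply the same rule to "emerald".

eraldem

Rule — move the first 2 characters to the end (rotate left by 2).
Applying that to "emerald" gives "eraldem".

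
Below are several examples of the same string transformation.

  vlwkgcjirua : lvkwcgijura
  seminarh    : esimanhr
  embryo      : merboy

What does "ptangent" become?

tpnaegtn

What's happening: swap each adjacent pair of characters (1↔2, 3↔4, ...).
For "ptangent" the result is "tpnaegtn".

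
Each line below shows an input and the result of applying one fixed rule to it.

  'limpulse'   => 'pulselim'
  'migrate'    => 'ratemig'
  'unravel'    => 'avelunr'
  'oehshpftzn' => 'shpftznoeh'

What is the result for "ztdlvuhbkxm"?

Rule — move the first 3 characters to the end (rotate left by 3).
"ztdlvuhbkxm" → "lvuhbkxmztd".

lvuhbkxmztd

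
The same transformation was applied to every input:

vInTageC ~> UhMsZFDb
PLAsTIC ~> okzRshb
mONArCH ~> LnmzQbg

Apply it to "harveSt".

Each output is the input with this applied: flip the case of every letter, then shift every letter 1 place backward in the alphabet (wrapping around).
Doing the same to "harveSt": "GZQUDrS".

GZQUDrS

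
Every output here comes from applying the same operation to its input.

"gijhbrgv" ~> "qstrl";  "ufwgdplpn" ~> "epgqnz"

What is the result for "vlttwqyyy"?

What's happening: delete the last 3 characters, then shift every letter 10 places forward in the alphabet (wrapping around).
On "vlttwqyyy": the first step gives "vlttwq", and the second then gives "fvddga".

fvddga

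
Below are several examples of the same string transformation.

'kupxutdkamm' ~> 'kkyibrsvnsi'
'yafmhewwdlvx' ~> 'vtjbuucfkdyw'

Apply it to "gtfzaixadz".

xbyvgyxdre

Looking at the pairs, the operation is to shift every letter 2 places backward in the alphabet (wrapping around), then reverse the string.
For "gtfzaixadz", step one produces "erdxygvybx"; step two turns that into "xbyvgyxdre".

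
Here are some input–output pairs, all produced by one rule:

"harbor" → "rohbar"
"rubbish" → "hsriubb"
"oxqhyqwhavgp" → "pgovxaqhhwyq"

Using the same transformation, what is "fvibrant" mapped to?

tnfavrib

Each output is the input with this applied: move the last character to the front, then take characters alternately from the front and the back (1st, last, 2nd, 2nd-last, ...).
So "fvibrant" becomes "tnfavrib".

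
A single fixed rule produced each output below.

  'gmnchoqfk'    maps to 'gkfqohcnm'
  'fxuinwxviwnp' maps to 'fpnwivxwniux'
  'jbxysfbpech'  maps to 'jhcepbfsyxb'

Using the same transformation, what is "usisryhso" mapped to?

uoshyrsis

In each case the input is transformed by: reverse the string, then move the last character to the front.
Applying both steps to "usisryhso": "oshyrsisu", then "uoshyrsis".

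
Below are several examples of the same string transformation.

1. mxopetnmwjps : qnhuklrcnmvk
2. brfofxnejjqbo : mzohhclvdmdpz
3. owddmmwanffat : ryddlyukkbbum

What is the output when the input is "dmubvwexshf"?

dfqvcutzskb

The pattern: reverse the string, then shift every letter 2 places backward in the alphabet (wrapping around).
On "dmubvwexshf": the first step gives "fhsxewvbumd", and the second then gives "dfqvcutzskb".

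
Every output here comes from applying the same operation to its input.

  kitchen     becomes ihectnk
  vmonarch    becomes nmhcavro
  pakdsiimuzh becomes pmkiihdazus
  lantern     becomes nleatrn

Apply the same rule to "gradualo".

The pattern: sort the characters into reverse alphabetical order, then move the first 3 characters to the end (rotate left by 3).
Applying both steps to "gradualo": "urolgdaa", then "lgdaauro".
(Check on "lantern": → "trnnlea" → "nleatrn" ✓)

lgdaauro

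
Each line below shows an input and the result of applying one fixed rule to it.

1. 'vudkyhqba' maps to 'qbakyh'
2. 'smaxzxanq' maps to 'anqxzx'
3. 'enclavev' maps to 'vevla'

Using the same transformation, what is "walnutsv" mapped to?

tsvnu

What's happening: delete the first 3 characters, then move the last 3 characters to the front (rotate right by 3).
"walnutsv" → "nutsv" → "tsvnu".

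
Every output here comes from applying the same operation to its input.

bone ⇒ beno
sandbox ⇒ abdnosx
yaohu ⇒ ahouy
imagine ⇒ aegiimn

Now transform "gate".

aegt

What's happening: sort the characters into alphabetical order.
Applying that to "gate" gives "aegt".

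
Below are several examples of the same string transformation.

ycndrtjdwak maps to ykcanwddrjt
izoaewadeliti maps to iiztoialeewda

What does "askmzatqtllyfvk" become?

What's happening: take characters alternately from the front and the back (1st, last, 2nd, 2nd-last, ...).
On "askmzatqtllyfvk" that produces "aksvkfmyzlalttq".

aksvkfmyzlalttq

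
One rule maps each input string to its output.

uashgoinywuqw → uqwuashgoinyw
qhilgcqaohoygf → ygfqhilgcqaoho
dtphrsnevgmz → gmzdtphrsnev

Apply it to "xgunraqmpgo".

What's happening: move the last 3 characters to the front (rotate right by 3).
For "xgunraqmpgo" the result is "pgoxgunraqm".

pgoxgunraqm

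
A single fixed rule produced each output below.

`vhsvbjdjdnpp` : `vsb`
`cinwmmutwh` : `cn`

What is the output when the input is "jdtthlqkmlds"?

jth

In each case the input is transformed by: keep every other character starting from the first (positions 1st, 3rd, 5th, ...), then delete the last 3 characters.
So "jdtthlqkmlds" becomes "jth".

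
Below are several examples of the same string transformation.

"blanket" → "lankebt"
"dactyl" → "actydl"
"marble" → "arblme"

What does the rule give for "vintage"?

intagve

Looking at the pairs, the operation is to swap the first and last characters, then move the first character to the end.
For "vintage" the result is "intagve".
(Check on "blanket": → "tlankeb" → "lankebt" ✓)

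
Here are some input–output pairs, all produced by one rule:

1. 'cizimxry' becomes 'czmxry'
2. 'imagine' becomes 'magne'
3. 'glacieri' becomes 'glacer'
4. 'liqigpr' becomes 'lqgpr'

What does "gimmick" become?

In each case the input is transformed by: remove every "i".
Doing the same to "gimmick": "gmmck".

gmmck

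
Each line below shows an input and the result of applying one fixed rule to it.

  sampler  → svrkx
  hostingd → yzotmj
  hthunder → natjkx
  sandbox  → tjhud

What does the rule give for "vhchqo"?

inwu

The pattern: shift every letter 6 places forward in the alphabet (wrapping around), then delete the first 2 characters.
So "vhchqo" becomes "inwu".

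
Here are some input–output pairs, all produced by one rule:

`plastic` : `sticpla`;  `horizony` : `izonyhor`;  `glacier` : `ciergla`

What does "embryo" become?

ryoemb

The pattern: move the first 3 characters to the end (rotate left by 3).
So "embryo" becomes "ryoemb".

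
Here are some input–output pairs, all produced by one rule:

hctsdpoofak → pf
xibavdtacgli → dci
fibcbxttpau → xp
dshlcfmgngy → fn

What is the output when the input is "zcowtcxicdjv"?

ccv

In each case the input is transformed by: delete the first 3 characters, then keep one character in every 3, starting at position 3 (positions 3rd, 6th, 9th, ...).
On "zcowtcxicdjv": the first step gives "wtcxicdjv", and the second then gives "ccv".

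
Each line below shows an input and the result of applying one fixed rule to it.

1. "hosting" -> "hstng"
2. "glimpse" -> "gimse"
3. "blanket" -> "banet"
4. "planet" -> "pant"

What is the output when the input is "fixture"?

In each case the input is transformed by: double every character, then keep one character in every 3, starting at position 2 (positions 2nd, 5th, 8th, ...).
Working it through for "fixture": intermediate "ffiixxttuurree", final "fxtre".

fxtre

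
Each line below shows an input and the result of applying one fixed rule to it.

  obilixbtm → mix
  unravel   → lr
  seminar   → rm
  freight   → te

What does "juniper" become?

rn

The pattern: move the last 3 characters to the front (rotate right by 3), then keep one character in every 3, starting at position 3 (positions 3rd, 6th, 9th, ...).
On "juniper": the first step gives "perjuni", and the second then gives "rn".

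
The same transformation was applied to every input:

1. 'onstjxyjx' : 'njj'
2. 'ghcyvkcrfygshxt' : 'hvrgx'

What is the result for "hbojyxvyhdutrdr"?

byyud

Looking at the pairs, the operation is to keep one character in every 3, starting at position 2 (positions 2nd, 5th, 8th, ...).
"hbojyxvyhdutrdr" → "byyud".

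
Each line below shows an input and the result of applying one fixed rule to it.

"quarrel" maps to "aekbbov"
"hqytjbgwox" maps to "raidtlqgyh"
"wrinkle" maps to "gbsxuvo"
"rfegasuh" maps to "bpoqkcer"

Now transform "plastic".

zvkcdsm

Each output is the input with this applied: shift every letter 10 places forward in the alphabet (wrapping around).
"plastic" → "zvkcdsm".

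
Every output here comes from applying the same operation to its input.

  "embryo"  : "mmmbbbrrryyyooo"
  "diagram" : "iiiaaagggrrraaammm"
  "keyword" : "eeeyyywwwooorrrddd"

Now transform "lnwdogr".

What's happening: repeat every character 3 times, then delete the first 3 characters.
For "lnwdogr", step one produces "lllnnnwwwdddooogggrrr"; step two turns that into "nnnwwwdddooogggrrr".

nnnwwwdddooogggrrr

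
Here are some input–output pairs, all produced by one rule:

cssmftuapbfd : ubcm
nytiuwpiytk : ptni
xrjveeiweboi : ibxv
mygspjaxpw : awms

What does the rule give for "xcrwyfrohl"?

rlxw

The rule is to keep one character in every 3, starting at position 1 (positions 1st, 4th, 7th, ...), then move the last 2 characters to the front (rotate right by 2).
For "xcrwyfrohl" the result is "rlxw".
(Check on "xrjveeiweboi": → "xvib" → "ibxv" ✓)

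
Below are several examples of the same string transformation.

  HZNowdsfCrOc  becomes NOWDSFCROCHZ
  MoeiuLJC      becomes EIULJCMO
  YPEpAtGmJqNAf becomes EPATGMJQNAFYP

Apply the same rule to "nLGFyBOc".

Rule — move the first 2 characters to the end (rotate left by 2), then convert every letter to uppercase.
Applying both steps to "nLGFyBOc": "GFyBOcnL", then "GFYBOCNL".

GFYBOCNL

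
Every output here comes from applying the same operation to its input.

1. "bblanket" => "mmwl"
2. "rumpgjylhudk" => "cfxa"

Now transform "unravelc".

fycl

Looking at the pairs, the operation is to shift every letter 11 places forward in the alphabet (wrapping around), then keep only the first 4 characters.
Working it through for "unravelc": intermediate "fyclgpwn", final "fycl".
(Check on "bblanket": → "mmwlyvpe" → "mmwl" ✓)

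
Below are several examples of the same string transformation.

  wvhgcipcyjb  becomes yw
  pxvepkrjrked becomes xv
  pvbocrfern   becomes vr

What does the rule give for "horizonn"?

zr

The transformation: sort the characters into reverse alphabetical order, then keep only the first 2 characters.
On "horizonn": the first step gives "zroonnih", and the second then gives "zr".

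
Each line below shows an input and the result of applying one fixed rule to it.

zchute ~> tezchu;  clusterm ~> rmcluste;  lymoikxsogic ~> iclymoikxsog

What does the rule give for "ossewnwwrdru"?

The rule is to move the last 2 characters to the front (rotate right by 2).
For "ossewnwwrdru" the result is "ruossewnwwrd".

ruossewnwwrd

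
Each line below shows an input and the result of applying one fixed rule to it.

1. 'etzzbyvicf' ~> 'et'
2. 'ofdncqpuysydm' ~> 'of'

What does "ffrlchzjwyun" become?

Each output is the input with this applied: keep only the first 2 characters.
Doing the same to "ffrlchzjwyun": "ff".

ff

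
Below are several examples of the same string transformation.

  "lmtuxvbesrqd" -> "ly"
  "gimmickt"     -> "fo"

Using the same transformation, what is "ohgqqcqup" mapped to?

The pattern: shift every letter 5 places backward in the alphabet (wrapping around), then keep only the last 2 characters.
Working it through for "ohgqqcqup": intermediate "jcbllxlpk", final "pk".

pk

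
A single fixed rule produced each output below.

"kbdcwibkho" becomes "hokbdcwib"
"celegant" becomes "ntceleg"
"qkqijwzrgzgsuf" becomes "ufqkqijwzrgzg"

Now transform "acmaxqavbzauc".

ucacmaxqavbz

The transformation: move the last 3 characters to the front (rotate right by 3), then delete the first character.
Starting from "acmaxqavbzauc": after the first operation, "aucacmaxqavbz"; after the second, "ucacmaxqavbz".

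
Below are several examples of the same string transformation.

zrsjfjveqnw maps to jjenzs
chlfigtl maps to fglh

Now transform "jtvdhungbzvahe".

The transformation: move the first 3 characters to the end (rotate left by 3), then keep every other character starting from the first (positions 1st, 3rd, 5th, ...).
Working it through for "jtvdhungbzvahe": intermediate "dhungbzvahejtv", final "dugzaet".

dugzaet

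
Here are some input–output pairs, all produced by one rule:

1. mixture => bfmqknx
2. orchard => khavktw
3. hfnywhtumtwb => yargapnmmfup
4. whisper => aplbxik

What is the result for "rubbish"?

nkuulba

Looking at the pairs, the operation is to shift every letter 7 places backward in the alphabet (wrapping around), then swap each adjacent pair of characters (1↔2, 3↔4, ...).
On "rubbish": the first step gives "knuubla", and the second then gives "nkuulba".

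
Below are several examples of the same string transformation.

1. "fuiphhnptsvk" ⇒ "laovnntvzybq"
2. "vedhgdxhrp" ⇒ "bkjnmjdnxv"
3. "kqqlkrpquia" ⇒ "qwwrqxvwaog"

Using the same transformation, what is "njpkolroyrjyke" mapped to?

Rule — shift every letter 6 places forward in the alphabet (wrapping around).
Doing the same to "njpkolroyrjyke": "tpvqurxuexpeqk".

tpvqurxuexpeqk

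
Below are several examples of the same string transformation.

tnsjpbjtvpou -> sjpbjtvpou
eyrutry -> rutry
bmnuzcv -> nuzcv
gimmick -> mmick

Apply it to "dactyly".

ctyly

In each case the input is transformed by: delete the first 2 characters.
Doing the same to "dactyly": "ctyly".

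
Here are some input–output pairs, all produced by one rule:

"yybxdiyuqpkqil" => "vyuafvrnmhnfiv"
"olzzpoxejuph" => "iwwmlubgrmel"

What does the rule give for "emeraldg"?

Each output is the input with this applied: move the first character to the end, then shift every letter 3 places backward in the alphabet (wrapping around).
Working it through for "emeraldg": intermediate "meraldge", final "jboxiadb".

jboxiadb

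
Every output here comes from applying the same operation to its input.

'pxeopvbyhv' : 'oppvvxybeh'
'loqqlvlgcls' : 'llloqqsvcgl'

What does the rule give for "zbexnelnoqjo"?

The transformation: sort the characters into alphabetical order, then move the first 3 characters to the end (rotate left by 3).
For "zbexnelnoqjo", step one produces "beejlnnooqxz"; step two turns that into "jlnnooqxzbee".
(Check on "pxeopvbyhv": → "behoppvvxy" → "oppvvxybeh" ✓)

jlnnooqxzbee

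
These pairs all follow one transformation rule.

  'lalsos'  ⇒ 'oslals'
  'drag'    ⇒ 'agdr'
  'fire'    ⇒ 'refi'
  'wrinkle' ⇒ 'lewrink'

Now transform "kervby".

bykerv

The rule is to move the last 2 characters to the front (rotate right by 2).
Applying that to "kervby" gives "bykerv".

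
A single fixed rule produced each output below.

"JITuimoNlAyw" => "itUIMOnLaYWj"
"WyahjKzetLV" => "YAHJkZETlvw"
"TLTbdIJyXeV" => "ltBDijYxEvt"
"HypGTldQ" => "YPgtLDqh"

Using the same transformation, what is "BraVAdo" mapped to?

RAvaDOb

Looking at the pairs, the operation is to flip the case of every letter, then move the first character to the end.
On "BraVAdo": the first step gives "bRAvaDO", and the second then gives "RAvaDOb".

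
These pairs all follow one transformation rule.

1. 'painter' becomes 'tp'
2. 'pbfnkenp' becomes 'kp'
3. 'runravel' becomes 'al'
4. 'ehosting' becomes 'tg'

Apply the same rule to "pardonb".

op

The transformation: move the first 2 characters to the end (rotate left by 2), then keep one character in every 3, starting at position 3 (positions 3rd, 6th, 9th, ...).
Applying that to "pardonb" gives "op".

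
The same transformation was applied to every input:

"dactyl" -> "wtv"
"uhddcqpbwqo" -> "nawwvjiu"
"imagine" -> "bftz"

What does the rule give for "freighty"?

ykxbz

The pattern: shift every letter 7 places backward in the alphabet (wrapping around), then delete the last 3 characters.
On "freighty": the first step gives "ykxbzamr", and the second then gives "ykxbz".
(Check on "dactyl": → "wtvmre" → "wtv" ✓)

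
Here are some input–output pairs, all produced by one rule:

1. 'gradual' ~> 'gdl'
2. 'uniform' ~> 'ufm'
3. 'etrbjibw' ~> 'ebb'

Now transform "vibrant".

What's happening: keep one character in every 3, starting at position 1 (positions 1st, 4th, 7th, ...).
On "vibrant" that produces "vrt".

vrt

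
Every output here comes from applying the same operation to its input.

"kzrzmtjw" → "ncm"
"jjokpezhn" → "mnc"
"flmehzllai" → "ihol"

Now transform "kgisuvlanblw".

Each output is the input with this applied: shift every letter 3 places forward in the alphabet (wrapping around), then keep one character in every 3, starting at position 1 (positions 1st, 4th, 7th, ...).
Starting from "kgisuvlanblw": after the first operation, "njlvxyodqeoz"; after the second, "nvoe".

nvoe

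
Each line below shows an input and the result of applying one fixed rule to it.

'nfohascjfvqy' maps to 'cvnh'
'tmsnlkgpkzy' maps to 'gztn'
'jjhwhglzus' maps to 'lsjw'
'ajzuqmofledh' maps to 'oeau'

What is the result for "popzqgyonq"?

Looking at the pairs, the operation is to keep one character in every 3, starting at position 1 (positions 1st, 4th, 7th, ...), then swap the front and back halves of the string.
Starting from "popzqgyonq": after the first operation, "pzyq"; after the second, "yqpz".

yqpz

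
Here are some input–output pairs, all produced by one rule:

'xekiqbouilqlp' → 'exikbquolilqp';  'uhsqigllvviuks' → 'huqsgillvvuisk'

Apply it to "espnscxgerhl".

Each output is the input with this applied: swap each adjacent pair of characters (1↔2, 3↔4, ...).
On "espnscxgerhl" that produces "senpcsgxrelh".

senpcsgxrelh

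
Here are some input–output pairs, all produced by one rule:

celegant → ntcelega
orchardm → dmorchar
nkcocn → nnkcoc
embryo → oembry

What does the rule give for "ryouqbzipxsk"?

Looking at the pairs, the operation is to swap the front and back halves of the string, then move the first 2 characters to the end (rotate left by 2).
On "ryouqbzipxsk": the first step gives "zipxskryouqb", and the second then gives "pxskryouqbzi".
(Check on "orchardm": → "ardmorch" → "dmorchar" ✓)

pxskryouqbzi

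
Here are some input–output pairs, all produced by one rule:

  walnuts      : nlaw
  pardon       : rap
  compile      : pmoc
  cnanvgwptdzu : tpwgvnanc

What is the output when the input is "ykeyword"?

wyeky

Each output is the input with this applied: reverse the string, then delete the first 3 characters.
Working it through for "ykeyword": intermediate "drowyeky", final "wyeky".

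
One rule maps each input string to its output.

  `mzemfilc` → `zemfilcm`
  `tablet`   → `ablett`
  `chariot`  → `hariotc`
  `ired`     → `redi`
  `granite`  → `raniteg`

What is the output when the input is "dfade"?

Looking at the pairs, the operation is to move the first character to the end.
"dfade" → "faded".

faded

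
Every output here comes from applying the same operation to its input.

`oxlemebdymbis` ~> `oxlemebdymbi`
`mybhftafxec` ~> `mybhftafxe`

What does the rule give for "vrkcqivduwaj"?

The transformation: delete the last character.
On "vrkcqivduwaj" that produces "vrkcqivduwa".

vrkcqivduwa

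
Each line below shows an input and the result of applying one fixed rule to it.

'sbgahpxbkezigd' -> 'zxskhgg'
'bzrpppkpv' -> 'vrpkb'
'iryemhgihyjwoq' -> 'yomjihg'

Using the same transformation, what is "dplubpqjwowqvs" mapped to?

wwvqldb

The transformation: keep every other character starting from the first (positions 1st, 3rd, 5th, ...), then sort the characters into reverse alphabetical order.
Applying both steps to "dplubpqjwowqvs": "dlbqwwv", then "wwvqldb".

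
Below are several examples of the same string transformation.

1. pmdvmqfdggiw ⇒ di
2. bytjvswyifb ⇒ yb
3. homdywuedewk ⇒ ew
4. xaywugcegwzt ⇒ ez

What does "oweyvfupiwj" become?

The transformation: keep one character in every 3, starting at position 2 (positions 2nd, 5th, 8th, ...), then keep only the last 2 characters.
Working it through for "oweyvfupiwj": intermediate "wvpj", final "pj".
(Check on "bytjvswyifb": → "yvyb" → "yb" ✓)

pj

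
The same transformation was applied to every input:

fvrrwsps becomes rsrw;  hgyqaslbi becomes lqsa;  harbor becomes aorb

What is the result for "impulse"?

The pattern: take characters alternately from the front and the back (1st, last, 2nd, 2nd-last, ...), then keep only the last 4 characters.
On "impulse": the first step gives "iemsplu", and the second then gives "splu".

splu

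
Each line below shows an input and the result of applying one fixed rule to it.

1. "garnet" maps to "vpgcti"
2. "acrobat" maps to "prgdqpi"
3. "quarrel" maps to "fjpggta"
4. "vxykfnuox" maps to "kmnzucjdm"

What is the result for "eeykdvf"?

ttnzsku

The pattern: shift every letter 11 places backward in the alphabet (wrapping around).
"eeykdvf" → "ttnzsku".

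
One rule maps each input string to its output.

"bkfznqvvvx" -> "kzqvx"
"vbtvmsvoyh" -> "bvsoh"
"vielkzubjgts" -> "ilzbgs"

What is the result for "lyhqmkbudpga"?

yqkupa

Rule — keep every other character starting from the second (positions 2nd, 4th, 6th, ...).
For "lyhqmkbudpga" the result is "yqkupa".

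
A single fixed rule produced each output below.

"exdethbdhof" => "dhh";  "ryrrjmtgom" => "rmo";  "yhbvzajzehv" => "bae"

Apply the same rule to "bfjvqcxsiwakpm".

jcik

What's happening: keep one character in every 3, starting at position 3 (positions 3rd, 6th, 9th, ...).
On "bfjvqcxsiwakpm" that produces "jcik".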